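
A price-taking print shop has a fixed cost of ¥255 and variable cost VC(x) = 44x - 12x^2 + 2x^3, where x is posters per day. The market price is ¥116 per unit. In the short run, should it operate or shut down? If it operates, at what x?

Variable cost is VC = 44x - 12x^2 + 2x^3, so AVC = VC/x = 44 - 12x + 2x^2 and MC = dTC/dx = 44 - 24x + 6x^2.
AVC hits its minimum where MC = AVC, at x = 3, giving min AVC = 44 - 12·3 + 2·3^2 = ¥26.
Because ¥116 ≥ ¥26, revenue can cover variable cost; the firm operates.
Solving P = MC: -72 - 24x + 6x^2 = 0 ⇒ x = -2 or 6. On the upward-sloping branch, x* = 6.
Check: AVC at x = 6 is ¥44 ≤ P, so revenue covers variable cost.
Profit = P·x − TC = 116·6 − 519 = ¥177.

Produce at x = 6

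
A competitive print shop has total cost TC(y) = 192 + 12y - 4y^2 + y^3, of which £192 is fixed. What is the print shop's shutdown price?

£8 per unit

Short-run supply begins at min AVC. From VC = 12y - 4y^2 + y^3, AVC = 12 - 4y + y^2.
At the minimum of AVC, MC = AVC. MC = 12 - 8y + 3y^2; setting MC = AVC gives 2y^2 - 4y = 0, so y = 2. min AVC = 8.
For P < £8 the firm produces nothing.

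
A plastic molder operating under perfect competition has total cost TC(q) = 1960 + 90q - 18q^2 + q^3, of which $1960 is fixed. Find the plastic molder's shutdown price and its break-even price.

Shutdown price = $9; break-even price = $174

Shutdown price = min AVC. AVC = 90 - 18q + q^2, with vertex at q = 9 and minimum $9.
ATC = 1960/q + 90 - 18q + q^2. Setting dATC/dq = −1960/q^2 − 18 + 2q = 0 gives q = 14 (since 2·14^3 − 18·14^2 = 1960).
min ATC = 1960/14 + 90 − 18·14 + 14^2 = $174. That is the break-even price.
Between these two prices the firm operates at a loss; above $174 it earns a profit.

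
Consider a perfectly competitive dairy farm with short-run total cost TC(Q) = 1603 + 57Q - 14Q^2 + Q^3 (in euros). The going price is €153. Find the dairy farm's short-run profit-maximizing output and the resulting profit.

Profit = -€163 at Q = 12

AVC = 57 - 14Q + Q^2; min AVC = €8 at Q = 7. Since P = €153 ≥ min AVC, the firm produces.
MC = 57 - 28Q + 3Q^2. Setting P = MC and taking the root on the rising branch gives Q* = 12.
TR = 153·12 = 1836. TC = 1603 + 396 = 1999. Profit = 1836 − 1999 = -€163.
That loss of €163 beats the €1603 the firm would lose by shutting down; producing recovers €1440 of fixed cost.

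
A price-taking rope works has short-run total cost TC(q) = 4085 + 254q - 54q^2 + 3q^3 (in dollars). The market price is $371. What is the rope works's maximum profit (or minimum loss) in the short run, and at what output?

Profit = -$29 at q = 13

AVC = 254 - 54q + 3q^2; min AVC = $11 at q = 9. Since P = $371 ≥ min AVC, the firm produces.
With MC = 254 - 108q + 9q^2, P = MC on the upward-sloping part at q* = 13.
TR = 371·13 = 4823. TC = 4085 + 767 = 4852. Profit = 4823 − 4852 = -$29.
By producing, the firm covers all variable cost plus $4056 of fixed cost; shutting down would lose the full $4085.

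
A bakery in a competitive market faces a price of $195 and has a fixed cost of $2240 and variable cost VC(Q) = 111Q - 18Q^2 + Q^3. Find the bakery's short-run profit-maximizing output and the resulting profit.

AVC = 111 - 18Q + Q^2 has its minimum $30 at Q = 9; price $195 clears that bar, so the firm operates.
MC = 111 - 36Q + 3Q^2. Setting P = MC and taking the root on the rising branch gives Q* = 14.
TR = 195·14 = 2730. TC = 2240 + 770 = 3010. Profit = 2730 − 3010 = -$280.
That loss of $280 beats the $2240 the firm would lose by shutting down; producing recovers $1960 of fixed cost.

Profit = -$280 at Q = 14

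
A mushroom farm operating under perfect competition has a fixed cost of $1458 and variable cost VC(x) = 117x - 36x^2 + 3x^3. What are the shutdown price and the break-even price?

Shutdown price = $9; break-even price = $198

AVC = 117 - 36x + 3x^2; minimized at x = 6, giving min AVC = $9. That is the shutdown price.
ATC = 1458/x + 117 - 36x + 3x^2. Setting dATC/dx = −1458/x^2 − 36 + 6x = 0 gives x = 9 (since 6·9^3 − 36·9^2 = 1458).
min ATC = 1458/9 + 117 − 36·9 + 3·9^2 = $198. That is the break-even price.
Between these two prices the firm operates at a loss; above $198 it earns a profit.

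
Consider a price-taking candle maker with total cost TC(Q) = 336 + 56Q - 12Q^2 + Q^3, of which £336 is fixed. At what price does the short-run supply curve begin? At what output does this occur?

£20 per unit, at Q = 6

The shutdown price is the minimum of AVC. VC = 56Q - 12Q^2 + Q^3, so AVC = 56 - 12Q + Q^2.
At the minimum of AVC, MC = AVC. MC = 56 - 24Q + 3Q^2; setting MC = AVC gives 2Q^2 - 12Q = 0, so Q = 6. min AVC = 20.
So the shutdown price is £20.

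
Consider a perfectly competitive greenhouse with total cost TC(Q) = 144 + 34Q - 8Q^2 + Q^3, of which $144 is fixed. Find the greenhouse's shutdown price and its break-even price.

Shutdown price = min AVC. AVC = 34 - 8Q + Q^2, with vertex at Q = 4 and minimum $18.
ATC = 144/Q + 34 - 8Q + Q^2. Setting dATC/dQ = −144/Q^2 − 8 + 2Q = 0 gives Q = 6 (since 2·6^3 − 8·6^2 = 144).
min ATC = 144/6 + 34 − 8·6 + 6^2 = $46. That is the break-even price.
For $18 ≤ P < $46 the firm produces at a loss; below $18 it shuts down.

Shutdown price = $18; break-even price = $46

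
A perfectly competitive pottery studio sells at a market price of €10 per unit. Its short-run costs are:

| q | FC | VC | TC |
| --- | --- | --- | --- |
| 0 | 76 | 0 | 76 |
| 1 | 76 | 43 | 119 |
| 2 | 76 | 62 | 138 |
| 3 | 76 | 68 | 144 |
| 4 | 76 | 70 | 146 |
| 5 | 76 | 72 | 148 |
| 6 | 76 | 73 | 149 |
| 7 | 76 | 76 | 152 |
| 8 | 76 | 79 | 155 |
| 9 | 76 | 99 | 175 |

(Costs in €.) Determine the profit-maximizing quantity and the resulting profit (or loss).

Compute π = P·q − TC at each output: q=0: -76; q=1: -109; q=2: -118; q=3: -114; q=4: -106; q=5: -98; q=6: -89; q=7: -82; q=8: -75; q=9: -85.
Profit is maximized at q = 8. AVC there is 79/8 = €9.88 ≤ P, so producing beats shutting down (which would give -€76).

q = 8; profit = -€75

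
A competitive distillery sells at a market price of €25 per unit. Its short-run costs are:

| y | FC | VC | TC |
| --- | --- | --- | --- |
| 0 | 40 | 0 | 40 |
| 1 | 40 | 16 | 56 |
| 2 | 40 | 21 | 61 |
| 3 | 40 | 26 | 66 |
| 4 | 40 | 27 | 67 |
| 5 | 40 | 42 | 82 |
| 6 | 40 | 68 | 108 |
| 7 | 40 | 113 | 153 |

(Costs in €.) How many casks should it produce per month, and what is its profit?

Profit at each row (π = 25y − TC): y=0: -40; y=1: -31; y=2: -11; y=3: 9; y=4: 33; y=5: 43; y=6: 42; y=7: 22.
Profit is maximized at y = 5. AVC there is 42/5 = €8.40 ≤ P, so producing beats shutting down (which would give -€40).

y = 5; profit = €43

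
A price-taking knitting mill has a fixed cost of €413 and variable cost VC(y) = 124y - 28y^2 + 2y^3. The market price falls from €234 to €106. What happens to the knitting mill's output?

Output falls from 11 to 9

MC = 124 - 56y + 6y^2; the shutdown threshold is min AVC = €26 (at y = 7).
With P = €234 above the shutdown price, P = MC gives y = 11.
At P = €106 ≥ min AVC, set P = MC: y = 9. The firm stays open but cuts output.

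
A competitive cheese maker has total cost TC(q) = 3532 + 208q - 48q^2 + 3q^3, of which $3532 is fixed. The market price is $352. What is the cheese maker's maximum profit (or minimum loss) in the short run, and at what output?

AVC = 208 - 48q + 3q^2; min AVC = $16 at q = 8. Since P = $352 ≥ min AVC, the firm produces.
With MC = 208 - 96q + 9q^2, P = MC on the upward-sloping part at q* = 12.
TR = 352·12 = 4224. TC = 3532 + 768 = 4300. Profit = 4224 − 4300 = -$76.
Shutting down would mean losing the fixed cost of $3532, so operating at a loss of $76 is better by $3456.

Profit = -$76 at q = 12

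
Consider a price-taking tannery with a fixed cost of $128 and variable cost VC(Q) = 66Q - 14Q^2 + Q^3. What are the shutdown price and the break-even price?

AVC = 66 - 14Q + Q^2; minimized at Q = 7, giving min AVC = $17. That is the shutdown price.
ATC = 128/Q + 66 - 14Q + Q^2. Setting dATC/dQ = −128/Q^2 − 14 + 2Q = 0 gives Q = 8 (since 2·8^3 − 14·8^2 = 128).
min ATC = 128/8 + 66 − 14·8 + 8^2 = $34. That is the break-even price.
For $17 ≤ P < $34 the firm produces at a loss; below $17 it shuts down.

Shutdown price = $17; break-even price = $34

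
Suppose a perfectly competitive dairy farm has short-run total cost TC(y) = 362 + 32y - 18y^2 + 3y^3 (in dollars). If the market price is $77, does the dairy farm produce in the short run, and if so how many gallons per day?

From TC, MC = TC'(y) = 32 - 36y + 9y^2 and AVC = VC/y = 32 - 18y + 3y^2.
The AVC parabola has its vertex at y = 18/6 = 3, where AVC = 32 - 18·3 + 3·3^2 = $5.
P = $77 exceeds min AVC = $5, so the firm stays open.
P = MC gives -45 - 36y + 9y^2 = 0, with roots -1 and 5. Take the larger (rising MC): y* = 5.
Check: AVC at y = 5 is $17 ≤ P, so revenue covers variable cost.
Profit = P·y − TC = 77·5 − 447 = -$62, a loss, but smaller than the $362 fixed cost the firm would lose by shutting down.

Produce at y = 5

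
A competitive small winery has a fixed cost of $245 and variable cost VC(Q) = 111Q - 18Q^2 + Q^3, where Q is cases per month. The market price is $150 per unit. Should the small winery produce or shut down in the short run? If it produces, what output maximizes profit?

Produce at Q = 13

Strip out fixed cost: VC = 111Q - 18Q^2 + Q^3. Then AVC = 111 - 18Q + Q^2 and MC = 111 - 36Q + 3Q^2.
The AVC parabola has its vertex at Q = 18/2 = 9, where AVC = 111 - 18·9 + 9^2 = $30.
Because $150 ≥ $30, revenue can cover variable cost; the firm operates.
P = MC gives -39 - 36Q + 3Q^2 = 0, with roots -1 and 13. Take the larger (rising MC): Q* = 13.
Check: AVC at Q = 13 is $46 ≤ P, so revenue covers variable cost.
Profit = P·Q − TC = 150·13 − 843 = $1107.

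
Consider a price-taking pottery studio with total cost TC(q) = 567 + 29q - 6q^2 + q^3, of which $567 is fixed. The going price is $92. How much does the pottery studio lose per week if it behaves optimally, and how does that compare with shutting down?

Profit = -$175 at q = 7

AVC = 29 - 6q + q^2 has its minimum $20 at q = 3; price $92 clears that bar, so the firm operates.
MC = 29 - 12q + 3q^2. Setting P = MC and taking the root on the rising branch gives q* = 7.
TR = 92·7 = 644. TC = 567 + 252 = 819. Profit = 644 − 819 = -$175.
By producing, the firm covers all variable cost plus $392 of fixed cost; shutting down would lose the full $567.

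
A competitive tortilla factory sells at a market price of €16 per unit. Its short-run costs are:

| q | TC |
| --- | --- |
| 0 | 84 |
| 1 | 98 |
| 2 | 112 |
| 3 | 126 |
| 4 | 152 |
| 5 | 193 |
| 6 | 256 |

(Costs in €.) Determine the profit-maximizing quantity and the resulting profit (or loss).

q = 3; profit = -€78

Profit at each row (π = 16q − TC): q=0: -84; q=1: -82; q=2: -80; q=3: -78; q=4: -88; q=5: -113; q=6: -160.
Profit is maximized at q = 3. AVC there is 42/3 = €14 ≤ P, so producing beats shutting down (which would give -€84).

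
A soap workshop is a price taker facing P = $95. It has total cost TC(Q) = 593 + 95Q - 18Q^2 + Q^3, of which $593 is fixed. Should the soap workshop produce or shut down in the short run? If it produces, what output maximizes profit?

Produce at Q = 12

From TC, MC = TC'(Q) = 95 - 36Q + 3Q^2 and AVC = VC/Q = 95 - 18Q + Q^2.
AVC hits its minimum where MC = AVC, at Q = 9, giving min AVC = 95 - 18·9 + 9^2 = $14.
Because $95 ≥ $14, revenue can cover variable cost; the firm operates.
P = MC gives -36Q + 3Q^2 = 0, with roots 0 and 12. Take the larger (rising MC): Q* = 12.
Check: AVC at Q = 12 is $23 ≤ P, so revenue covers variable cost.
Profit = P·Q − TC = 95·12 − 869 = $271.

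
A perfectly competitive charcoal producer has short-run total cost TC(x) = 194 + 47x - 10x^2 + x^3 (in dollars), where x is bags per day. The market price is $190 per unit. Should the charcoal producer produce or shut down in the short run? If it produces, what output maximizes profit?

Produce at x = 11

From TC, MC = TC'(x) = 47 - 20x + 3x^2 and AVC = VC/x = 47 - 10x + x^2.
The AVC parabola has its vertex at x = 10/2 = 5, where AVC = 47 - 10·5 + 5^2 = $22.
Since P = $190 ≥ min AVC = $22, price covers variable cost and the firm should produce.
Solving P = MC: -143 - 20x + 3x^2 = 0 ⇒ x = -13/3 or 11. On the upward-sloping branch, x* = 11.
Check: AVC at x = 11 is $58 ≤ P, so revenue covers variable cost.
Profit = P·x − TC = 190·11 − 832 = $1258.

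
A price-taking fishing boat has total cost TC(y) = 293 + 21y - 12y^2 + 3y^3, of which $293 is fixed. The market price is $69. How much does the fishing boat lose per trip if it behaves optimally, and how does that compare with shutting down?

Profit = -$101 at y = 4

AVC = 21 - 12y + 3y^2; min AVC = $9 at y = 2. Since P = $69 ≥ min AVC, the firm produces.
With MC = 21 - 24y + 9y^2, P = MC on the upward-sloping part at y* = 4.
TR = 69·4 = 276. TC = 293 + 84 = 377. Profit = 276 − 377 = -$101.
By producing, the firm covers all variable cost plus $192 of fixed cost; shutting down would lose the full $293.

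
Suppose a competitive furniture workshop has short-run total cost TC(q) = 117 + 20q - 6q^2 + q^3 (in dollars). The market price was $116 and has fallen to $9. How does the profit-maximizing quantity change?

AVC = 20 - 6q + q^2, minimized at q = 3 where min AVC = $11. MC = 20 - 12q + 3q^2.
At P = $116 ≥ min AVC, set P = MC on the rising branch: q = 8.
At P = $9 < min AVC = $11, price no longer covers variable cost at any output, so the firm shuts down: q = 0.

Output falls from 8 to 0 (the firm shuts down)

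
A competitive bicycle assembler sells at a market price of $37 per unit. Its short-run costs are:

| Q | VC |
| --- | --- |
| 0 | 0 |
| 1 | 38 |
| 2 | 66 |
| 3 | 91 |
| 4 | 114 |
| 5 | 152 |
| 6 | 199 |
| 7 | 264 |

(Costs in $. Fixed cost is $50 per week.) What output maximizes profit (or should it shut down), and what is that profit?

Q = 4; profit = -$16

Tabulate TR − TC: Q=0: -50; Q=1: -51; Q=2: -42; Q=3: -30; Q=4: -16; Q=5: -17; Q=6: -27; Q=7: -55.
Profit is maximized at Q = 4. AVC there is 114/4 = $28.50 ≤ P, so producing beats shutting down (which would give -$50).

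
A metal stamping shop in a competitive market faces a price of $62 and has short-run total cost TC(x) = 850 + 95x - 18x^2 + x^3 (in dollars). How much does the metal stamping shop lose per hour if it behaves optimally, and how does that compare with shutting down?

Profit = -$366 at x = 11

AVC = 95 - 18x + x^2 has its minimum $14 at x = 9; price $62 clears that bar, so the firm operates.
MC = 95 - 36x + 3x^2. Setting P = MC and taking the root on the rising branch gives x* = 11.
TR = 62·11 = 682. TC = 850 + 198 = 1048. Profit = 682 − 1048 = -$366.
Shutting down would mean losing the fixed cost of $850, so operating at a loss of $366 is better by $484.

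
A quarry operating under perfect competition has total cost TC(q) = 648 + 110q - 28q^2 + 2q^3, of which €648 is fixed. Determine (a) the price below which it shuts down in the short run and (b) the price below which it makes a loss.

Shutdown price = €12; break-even price = €92

Shutdown price = min AVC. AVC = 110 - 28q + 2q^2, with vertex at q = 7 and minimum €12.
ATC = 648/q + 110 - 28q + 2q^2. Setting dATC/dq = −648/q^2 − 28 + 4q = 0 gives q = 9 (since 4·9^3 − 28·9^2 = 648).
min ATC = 648/9 + 110 − 28·9 + 2·9^2 = €92. That is the break-even price.
Between these two prices the firm operates at a loss; above €92 it earns a profit.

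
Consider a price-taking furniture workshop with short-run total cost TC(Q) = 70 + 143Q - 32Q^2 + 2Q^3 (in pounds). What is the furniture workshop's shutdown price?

£15 per unit

Short-run supply begins at min AVC. From VC = 143Q - 32Q^2 + 2Q^3, AVC = 143 - 32Q + 2Q^2.
dAVC/dQ = -32 + 4Q = 0 gives Q = 8. min AVC = 143 - 32·8 + 2·8^2 = 15.
The firm shuts down for any P below £15.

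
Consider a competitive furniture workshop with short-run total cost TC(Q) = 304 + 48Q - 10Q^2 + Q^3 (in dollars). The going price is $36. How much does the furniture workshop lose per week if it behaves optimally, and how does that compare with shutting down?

Profit = -$232 at Q = 6

AVC = 48 - 10Q + Q^2; min AVC = $23 at Q = 5. Since P = $36 ≥ min AVC, the firm produces.
With MC = 48 - 20Q + 3Q^2, P = MC on the upward-sloping part at Q* = 6.
TR = 36·6 = 216. TC = 304 + 144 = 448. Profit = 216 − 448 = -$232.
By producing, the firm covers all variable cost plus $72 of fixed cost; shutting down would lose the full $304.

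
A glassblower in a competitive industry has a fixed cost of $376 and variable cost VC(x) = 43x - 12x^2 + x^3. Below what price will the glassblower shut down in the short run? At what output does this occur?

$7 per unit, at x = 6

The firm shuts down when price falls below the minimum of average variable cost. AVC = VC/x = 43 - 12x + x^2.
dAVC/dx = -12 + 2x = 0 gives x = 6. min AVC = 43 - 12·6 + 6^2 = 7.
The firm shuts down for any P below $7.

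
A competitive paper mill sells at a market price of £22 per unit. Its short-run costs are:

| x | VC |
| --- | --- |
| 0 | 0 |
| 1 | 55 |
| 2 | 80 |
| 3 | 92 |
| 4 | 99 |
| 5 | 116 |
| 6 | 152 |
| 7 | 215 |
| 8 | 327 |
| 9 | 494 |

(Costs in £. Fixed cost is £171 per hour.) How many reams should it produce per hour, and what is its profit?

x = 0 (shut down); profit = -£171

Profit at each row (π = 22x − TC): x=0: -171; x=1: -204; x=2: -207; x=3: -197; x=4: -182; x=5: -177; x=6: -191; x=7: -232; x=8: -322; x=9: -467.
Profit is highest at x = 0. Equivalently, the lowest AVC in the table is 116/5 ≈ £23.20 at x = 5, and P = £22 falls below it — price never covers variable cost, so the firm shuts down and loses only its fixed cost.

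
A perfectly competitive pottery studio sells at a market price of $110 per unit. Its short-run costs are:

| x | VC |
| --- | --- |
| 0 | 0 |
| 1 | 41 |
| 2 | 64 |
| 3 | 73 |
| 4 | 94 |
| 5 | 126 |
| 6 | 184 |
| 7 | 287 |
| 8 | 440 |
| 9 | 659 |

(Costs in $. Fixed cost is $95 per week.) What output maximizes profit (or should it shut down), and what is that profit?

Tabulate TR − TC: x=0: -95; x=1: -26; x=2: 61; x=3: 162; x=4: 251; x=5: 329; x=6: 381; x=7: 388; x=8: 345; x=9: 236.
Profit is maximized at x = 7. AVC there is 287/7 = $41 ≤ P, so producing beats shutting down (which would give -$95).

x = 7; profit = $388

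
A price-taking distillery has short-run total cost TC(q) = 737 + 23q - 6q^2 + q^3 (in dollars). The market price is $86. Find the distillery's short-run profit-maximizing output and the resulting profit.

AVC = 23 - 6q + q^2; min AVC = $14 at q = 3. Since P = $86 ≥ min AVC, the firm produces.
With MC = 23 - 12q + 3q^2, P = MC on the upward-sloping part at q* = 7.
TR = 86·7 = 602. TC = 737 + 210 = 947. Profit = 602 − 947 = -$345.
That loss of $345 beats the $737 the firm would lose by shutting down; producing recovers $392 of fixed cost.

Profit = -$345 at q = 7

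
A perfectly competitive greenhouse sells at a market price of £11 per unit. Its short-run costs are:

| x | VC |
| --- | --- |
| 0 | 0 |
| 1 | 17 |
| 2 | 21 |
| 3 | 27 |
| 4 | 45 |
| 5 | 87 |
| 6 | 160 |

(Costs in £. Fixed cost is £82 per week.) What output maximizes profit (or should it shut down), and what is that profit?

x = 3; profit = -£76

Profit at each row (π = 11x − TC): x=0: -82; x=1: -88; x=2: -81; x=3: -76; x=4: -83; x=5: -114; x=6: -176.
Profit is maximized at x = 3. AVC there is 27/3 = £9 ≤ P, so producing beats shutting down (which would give -£82).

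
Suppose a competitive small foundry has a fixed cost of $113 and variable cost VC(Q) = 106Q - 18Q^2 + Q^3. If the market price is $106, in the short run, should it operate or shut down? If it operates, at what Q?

From TC, MC = TC'(Q) = 106 - 36Q + 3Q^2 and AVC = VC/Q = 106 - 18Q + Q^2.
AVC hits its minimum where MC = AVC, at Q = 9, giving min AVC = 106 - 18·9 + 9^2 = $25.
P = $106 exceeds min AVC = $25, so the firm stays open.
P = MC gives -36Q + 3Q^2 = 0, with roots 0 and 12. Take the larger (rising MC): Q* = 12.
Check: AVC at Q = 12 is $34 ≤ P, so revenue covers variable cost.
Profit = P·Q − TC = 106·12 − 521 = $751.

Produce at Q = 12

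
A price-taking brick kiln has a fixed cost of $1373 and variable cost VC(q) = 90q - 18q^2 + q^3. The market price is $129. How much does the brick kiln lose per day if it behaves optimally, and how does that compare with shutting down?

AVC = 90 - 18q + q^2 has its minimum $9 at q = 9; price $129 clears that bar, so the firm operates.
MC = 90 - 36q + 3q^2. Setting P = MC and taking the root on the rising branch gives q* = 13.
TR = 129·13 = 1677. TC = 1373 + 325 = 1698. Profit = 1677 − 1698 = -$21.
Shutting down would mean losing the fixed cost of $1373, so operating at a loss of $21 is better by $1352.

Profit = -$21 at q = 13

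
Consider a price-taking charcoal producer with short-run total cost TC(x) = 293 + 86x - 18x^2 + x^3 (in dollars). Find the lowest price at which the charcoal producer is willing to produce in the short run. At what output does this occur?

The firm shuts down when price falls below the minimum of average variable cost. AVC = VC/x = 86 - 18x + x^2.
dAVC/dx = -18 + 2x = 0 gives x = 9. min AVC = 86 - 18·9 + 9^2 = 5.
The firm shuts down for any P below $5.

$5 per unit, at x = 9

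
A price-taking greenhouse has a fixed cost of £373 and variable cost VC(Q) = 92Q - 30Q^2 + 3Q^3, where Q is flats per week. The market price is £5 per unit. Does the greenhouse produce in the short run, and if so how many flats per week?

Shut down

From TC, MC = TC'(Q) = 92 - 60Q + 9Q^2 and AVC = VC/Q = 92 - 30Q + 3Q^2.
The AVC parabola has its vertex at Q = 30/6 = 5, where AVC = 92 - 30·5 + 3·5^2 = £17.
P = £5 lies below min AVC = £17; no output level covers variable cost.
Best response: produce nothing and absorb the £373 fixed cost.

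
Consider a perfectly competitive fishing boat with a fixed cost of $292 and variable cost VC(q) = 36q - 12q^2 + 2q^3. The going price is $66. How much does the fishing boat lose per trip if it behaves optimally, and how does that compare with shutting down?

Profit = -$92 at q = 5

AVC = 36 - 12q + 2q^2 has its minimum $18 at q = 3; price $66 clears that bar, so the firm operates.
With MC = 36 - 24q + 6q^2, P = MC on the upward-sloping part at q* = 5.
TR = 66·5 = 330. TC = 292 + 130 = 422. Profit = 330 − 422 = -$92.
That loss of $92 beats the $292 the firm would lose by shutting down; producing recovers $200 of fixed cost.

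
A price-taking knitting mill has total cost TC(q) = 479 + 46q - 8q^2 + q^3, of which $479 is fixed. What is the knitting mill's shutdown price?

$30 per unit

The firm shuts down when price falls below the minimum of average variable cost. AVC = VC/q = 46 - 8q + q^2.
At the minimum of AVC, MC = AVC. MC = 46 - 16q + 3q^2; setting MC = AVC gives 2q^2 - 8q = 0, so q = 4. min AVC = 30.
So the shutdown price is $30.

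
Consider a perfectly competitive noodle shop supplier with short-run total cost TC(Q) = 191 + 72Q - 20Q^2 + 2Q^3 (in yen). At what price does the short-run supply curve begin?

¥22 per unit

Short-run supply begins at min AVC. From VC = 72Q - 20Q^2 + 2Q^3, AVC = 72 - 20Q + 2Q^2.
At the minimum of AVC, MC = AVC. MC = 72 - 40Q + 6Q^2; setting MC = AVC gives 4Q^2 - 20Q = 0, so Q = 5. min AVC = 22.
For P < ¥22 the firm produces nothing.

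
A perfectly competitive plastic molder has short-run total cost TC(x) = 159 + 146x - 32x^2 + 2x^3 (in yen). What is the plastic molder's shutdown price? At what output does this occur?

¥18 per unit, at x = 8

The firm shuts down when price falls below the minimum of average variable cost. AVC = VC/x = 146 - 32x + 2x^2.
At the minimum of AVC, MC = AVC. MC = 146 - 64x + 6x^2; setting MC = AVC gives 4x^2 - 32x = 0, so x = 8. min AVC = 18.
The firm shuts down for any P below ¥18.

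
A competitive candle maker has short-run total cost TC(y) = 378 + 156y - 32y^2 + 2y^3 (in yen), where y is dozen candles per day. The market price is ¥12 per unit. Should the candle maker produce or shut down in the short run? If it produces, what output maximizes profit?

Shut down

Strip out fixed cost: VC = 156y - 32y^2 + 2y^3. Then AVC = 156 - 32y + 2y^2 and MC = 156 - 64y + 6y^2.
AVC is minimized where dAVC/dy = -32 + 4y = 0, at y = 8; min AVC = 156 - 32·8 + 2·8^2 = ¥28.
With P < min AVC (¥12 < ¥28), every unit sold adds to the loss.
Best response: produce nothing and absorb the ¥378 fixed cost.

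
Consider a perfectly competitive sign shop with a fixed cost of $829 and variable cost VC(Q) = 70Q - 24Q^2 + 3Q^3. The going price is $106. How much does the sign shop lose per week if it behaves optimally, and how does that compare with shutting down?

AVC = 70 - 24Q + 3Q^2; min AVC = $22 at Q = 4. Since P = $106 ≥ min AVC, the firm produces.
With MC = 70 - 48Q + 9Q^2, P = MC on the upward-sloping part at Q* = 6.
TR = 106·6 = 636. TC = 829 + 204 = 1033. Profit = 636 − 1033 = -$397.
Shutting down would mean losing the fixed cost of $829, so operating at a loss of $397 is better by $432.

Profit = -$397 at Q = 6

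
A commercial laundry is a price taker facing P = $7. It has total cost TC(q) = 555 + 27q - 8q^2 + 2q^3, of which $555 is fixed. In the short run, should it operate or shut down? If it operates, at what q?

Strip out fixed cost: VC = 27q - 8q^2 + 2q^3. Then AVC = 27 - 8q + 2q^2 and MC = 27 - 16q + 6q^2.
AVC is minimized where dAVC/dq = -8 + 4q = 0, at q = 2; min AVC = 27 - 8·2 + 2·2^2 = $19.
With P < min AVC ($7 < $19), every unit sold adds to the loss.
Shutting down limits the loss to fixed cost, $555.

Shut down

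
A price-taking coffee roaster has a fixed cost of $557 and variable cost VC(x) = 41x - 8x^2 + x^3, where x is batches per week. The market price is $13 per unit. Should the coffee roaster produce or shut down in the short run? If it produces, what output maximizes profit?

From TC, MC = TC'(x) = 41 - 16x + 3x^2 and AVC = VC/x = 41 - 8x + x^2.
AVC is minimized where dAVC/dx = -8 + 2x = 0, at x = 4; min AVC = 41 - 8·4 + 4^2 = $25.
P = $13 lies below min AVC = $25; no output level covers variable cost.
Best response: produce nothing and absorb the $557 fixed cost.

Shut down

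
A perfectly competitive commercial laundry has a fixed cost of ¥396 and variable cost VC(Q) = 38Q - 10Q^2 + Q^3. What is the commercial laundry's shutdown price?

¥13 per unit

Short-run supply begins at min AVC. From VC = 38Q - 10Q^2 + Q^3, AVC = 38 - 10Q + Q^2.
At the minimum of AVC, MC = AVC. MC = 38 - 20Q + 3Q^2; setting MC = AVC gives 2Q^2 - 10Q = 0, so Q = 5. min AVC = 13.
So the shutdown price is ¥13.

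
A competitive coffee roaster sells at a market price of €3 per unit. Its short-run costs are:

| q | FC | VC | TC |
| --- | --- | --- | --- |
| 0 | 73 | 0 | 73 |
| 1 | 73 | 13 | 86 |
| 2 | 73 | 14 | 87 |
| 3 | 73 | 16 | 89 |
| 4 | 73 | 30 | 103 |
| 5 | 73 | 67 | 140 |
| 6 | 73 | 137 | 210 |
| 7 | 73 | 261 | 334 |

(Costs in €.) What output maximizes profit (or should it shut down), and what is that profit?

q = 0 (shut down); profit = -€73

Profit at each row (π = 3q − TC): q=0: -73; q=1: -83; q=2: -81; q=3: -80; q=4: -91; q=5: -125; q=6: -192; q=7: -313.
Profit is highest at q = 0. Equivalently, the lowest AVC in the table is 16/3 ≈ €5.33 at q = 3, and P = €3 falls below it — price never covers variable cost, so the firm shuts down and loses only its fixed cost.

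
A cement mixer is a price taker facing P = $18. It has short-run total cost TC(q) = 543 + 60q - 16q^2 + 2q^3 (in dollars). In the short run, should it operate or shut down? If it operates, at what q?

Shut down

From TC, MC = TC'(q) = 60 - 32q + 6q^2 and AVC = VC/q = 60 - 16q + 2q^2.
AVC is minimized where dAVC/dq = -16 + 4q = 0, at q = 4; min AVC = 60 - 16·4 + 2·4^2 = $28.
Since P = $18 < min AVC = $28, price fails to cover variable cost at any output.
Shutting down limits the loss to fixed cost, $543.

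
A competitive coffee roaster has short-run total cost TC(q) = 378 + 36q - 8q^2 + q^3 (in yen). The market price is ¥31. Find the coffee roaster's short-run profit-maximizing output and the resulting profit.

AVC = 36 - 8q + q^2 has its minimum ¥20 at q = 4; price ¥31 clears that bar, so the firm operates.
MC = 36 - 16q + 3q^2. Setting P = MC and taking the root on the rising branch gives q* = 5.
TR = 31·5 = 155. TC = 378 + 105 = 483. Profit = 155 − 483 = -¥328.
Shutting down would mean losing the fixed cost of ¥378, so operating at a loss of ¥328 is better by ¥50.

Profit = -¥328 at q = 5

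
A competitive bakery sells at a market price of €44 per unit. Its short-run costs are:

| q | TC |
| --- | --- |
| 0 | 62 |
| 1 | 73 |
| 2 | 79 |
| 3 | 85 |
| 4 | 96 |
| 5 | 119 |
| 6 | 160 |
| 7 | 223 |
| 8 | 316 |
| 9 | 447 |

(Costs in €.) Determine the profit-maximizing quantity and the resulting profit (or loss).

q = 6; profit = €104

Profit at each row (π = 44q − TC): q=0: -62; q=1: -29; q=2: 9; q=3: 47; q=4: 80; q=5: 101; q=6: 104; q=7: 85; q=8: 36; q=9: -51.
Profit is maximized at q = 6. AVC there is 98/6 = €16.33 ≤ P, so producing beats shutting down (which would give -€62).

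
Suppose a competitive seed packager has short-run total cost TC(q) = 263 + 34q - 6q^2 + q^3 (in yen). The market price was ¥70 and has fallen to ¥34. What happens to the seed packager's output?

Output falls from 6 to 4

MC = 34 - 12q + 3q^2; the shutdown threshold is min AVC = ¥25 (at q = 3).
With P = ¥70 above the shutdown price, P = MC gives q = 6.
At P = ¥34 ≥ min AVC, set P = MC: q = 4. The firm stays open but cuts output.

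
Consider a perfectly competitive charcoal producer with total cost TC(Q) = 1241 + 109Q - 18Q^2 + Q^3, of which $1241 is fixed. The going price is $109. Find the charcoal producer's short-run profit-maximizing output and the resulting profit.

Profit = -$377 at Q = 12

AVC = 109 - 18Q + Q^2; min AVC = $28 at Q = 9. Since P = $109 ≥ min AVC, the firm produces.
With MC = 109 - 36Q + 3Q^2, P = MC on the upward-sloping part at Q* = 12.
TR = 109·12 = 1308. TC = 1241 + 444 = 1685. Profit = 1308 − 1685 = -$377.
By producing, the firm covers all variable cost plus $864 of fixed cost; shutting down would lose the full $1241.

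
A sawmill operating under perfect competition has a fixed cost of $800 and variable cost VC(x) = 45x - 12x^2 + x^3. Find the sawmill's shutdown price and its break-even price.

Shutdown price = $9; break-even price = $105

Shutdown price = min AVC. AVC = 45 - 12x + x^2, with vertex at x = 6 and minimum $9.
ATC = 800/x + 45 - 12x + x^2. Setting dATC/dx = −800/x^2 − 12 + 2x = 0 gives x = 10 (since 2·10^3 − 12·10^2 = 800).
min ATC = 800/10 + 45 − 12·10 + 10^2 = $105. That is the break-even price.
Between these two prices the firm operates at a loss; above $105 it earns a profit.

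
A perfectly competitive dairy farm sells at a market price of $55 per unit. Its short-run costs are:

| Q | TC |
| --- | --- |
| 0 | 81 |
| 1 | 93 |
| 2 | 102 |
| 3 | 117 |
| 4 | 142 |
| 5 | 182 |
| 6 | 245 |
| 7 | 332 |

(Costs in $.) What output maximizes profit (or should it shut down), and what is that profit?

Q = 5; profit = $93

Tabulate TR − TC: Q=0: -81; Q=1: -38; Q=2: 8; Q=3: 48; Q=4: 78; Q=5: 93; Q=6: 85; Q=7: 53.
Profit is maximized at Q = 5. AVC there is 101/5 = $20.20 ≤ P, so producing beats shutting down (which would give -$81).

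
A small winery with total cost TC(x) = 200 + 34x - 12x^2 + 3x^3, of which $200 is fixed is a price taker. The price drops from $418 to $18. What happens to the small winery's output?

Output falls from 8 to 0 (the firm shuts down)

AVC = 34 - 12x + 3x^2, minimized at x = 2 where min AVC = $22. MC = 34 - 24x + 9x^2.
At P = $418 ≥ min AVC, set P = MC on the rising branch: x = 8.
At P = $18 < min AVC = $22, price no longer covers variable cost at any output, so the firm shuts down: x = 0.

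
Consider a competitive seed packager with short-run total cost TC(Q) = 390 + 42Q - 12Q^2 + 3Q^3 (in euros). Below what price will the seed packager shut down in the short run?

€30 per unit

The firm shuts down when price falls below the minimum of average variable cost. AVC = VC/Q = 42 - 12Q + 3Q^2.
At the minimum of AVC, MC = AVC. MC = 42 - 24Q + 9Q^2; setting MC = AVC gives 6Q^2 - 12Q = 0, so Q = 2. min AVC = 30.
For P < €30 the firm produces nothing.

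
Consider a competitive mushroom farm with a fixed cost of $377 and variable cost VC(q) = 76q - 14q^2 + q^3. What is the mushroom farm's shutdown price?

The shutdown price is the minimum of AVC. VC = 76q - 14q^2 + q^3, so AVC = 76 - 14q + q^2.
dAVC/dq = -14 + 2q = 0 gives q = 7. min AVC = 76 - 14·7 + 7^2 = 27.
For P < $27 the firm produces nothing.

$27 per unit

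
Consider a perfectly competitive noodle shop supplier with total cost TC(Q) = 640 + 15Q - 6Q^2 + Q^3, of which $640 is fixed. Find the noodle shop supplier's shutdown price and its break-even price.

Shutdown price = $6; break-even price = $111

AVC = 15 - 6Q + Q^2; minimized at Q = 3, giving min AVC = $6. That is the shutdown price.
ATC = 640/Q + 15 - 6Q + Q^2. Setting dATC/dQ = −640/Q^2 − 6 + 2Q = 0 gives Q = 8 (since 2·8^3 − 6·8^2 = 640).
min ATC = 640/8 + 15 − 6·8 + 8^2 = $111. That is the break-even price.
For $6 ≤ P < $111 the firm produces at a loss; below $6 it shuts down.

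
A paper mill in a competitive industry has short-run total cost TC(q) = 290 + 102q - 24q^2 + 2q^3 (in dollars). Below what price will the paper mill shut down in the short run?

The firm shuts down when price falls below the minimum of average variable cost. AVC = VC/q = 102 - 24q + 2q^2.
dAVC/dq = -24 + 4q = 0 gives q = 6. min AVC = 102 - 24·6 + 2·6^2 = 30.
So the shutdown price is $30.

$30 per unit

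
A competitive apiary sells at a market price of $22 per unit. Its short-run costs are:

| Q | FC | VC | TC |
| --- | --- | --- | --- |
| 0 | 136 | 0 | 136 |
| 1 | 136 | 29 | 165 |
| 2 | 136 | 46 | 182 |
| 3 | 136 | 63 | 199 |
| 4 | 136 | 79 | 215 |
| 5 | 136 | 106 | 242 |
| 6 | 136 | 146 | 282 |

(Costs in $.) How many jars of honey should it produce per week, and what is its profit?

Q = 4; profit = -$127

Profit at each row (π = 22Q − TC): Q=0: -136; Q=1: -143; Q=2: -138; Q=3: -133; Q=4: -127; Q=5: -132; Q=6: -150.
Profit is maximized at Q = 4. AVC there is 79/4 = $19.75 ≤ P, so producing beats shutting down (which would give -$136).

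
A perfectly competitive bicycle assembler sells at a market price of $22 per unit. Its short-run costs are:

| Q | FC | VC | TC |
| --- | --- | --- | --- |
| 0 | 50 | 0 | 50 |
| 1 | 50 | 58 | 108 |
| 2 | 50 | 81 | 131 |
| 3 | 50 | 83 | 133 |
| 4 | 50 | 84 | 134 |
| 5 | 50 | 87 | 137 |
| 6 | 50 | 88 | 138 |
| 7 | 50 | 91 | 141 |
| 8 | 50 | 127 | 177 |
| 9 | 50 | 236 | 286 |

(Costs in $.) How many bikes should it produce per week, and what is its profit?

Compute π = P·Q − TC at each output: Q=0: -50; Q=1: -86; Q=2: -87; Q=3: -67; Q=4: -46; Q=5: -27; Q=6: -6; Q=7: 13; Q=8: -1; Q=9: -88.
Profit is maximized at Q = 7. AVC there is 91/7 = $13 ≤ P, so producing beats shutting down (which would give -$50).

Q = 7; profit = $13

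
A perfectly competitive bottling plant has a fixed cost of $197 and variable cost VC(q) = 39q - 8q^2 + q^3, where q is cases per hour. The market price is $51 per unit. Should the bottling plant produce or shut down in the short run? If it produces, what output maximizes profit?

Produce at q = 6

From TC, MC = TC'(q) = 39 - 16q + 3q^2 and AVC = VC/q = 39 - 8q + q^2.
AVC hits its minimum where MC = AVC, at q = 4, giving min AVC = 39 - 8·4 + 4^2 = $23.
Because $51 ≥ $23, revenue can cover variable cost; the firm operates.
Set P = MC: 51 = 39 - 16q + 3q^2 → -12 - 16q + 3q^2 = 0. The roots are q = -2/3 and q = 6; the profit-maximizing output is on the rising part of MC, so q* = 6.
Check: AVC at q = 6 is $27 ≤ P, so revenue covers variable cost.
Profit = P·q − TC = 51·6 − 359 = -$53, a loss, but smaller than the $197 fixed cost the firm would lose by shutting down.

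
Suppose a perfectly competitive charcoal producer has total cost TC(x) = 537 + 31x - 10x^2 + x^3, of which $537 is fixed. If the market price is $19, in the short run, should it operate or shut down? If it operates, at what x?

Produce at x = 6

From TC, MC = TC'(x) = 31 - 20x + 3x^2 and AVC = VC/x = 31 - 10x + x^2.
The AVC parabola has its vertex at x = 10/2 = 5, where AVC = 31 - 10·5 + 5^2 = $6.
P = $19 exceeds min AVC = $6, so the firm stays open.
Set P = MC: 19 = 31 - 20x + 3x^2 → 12 - 20x + 3x^2 = 0. The roots are x = 2/3 and x = 6; the profit-maximizing output is on the rising part of MC, so x* = 6.
Check: AVC at x = 6 is $7 ≤ P, so revenue covers variable cost.
Profit = P·x − TC = 19·6 − 579 = -$465, a loss, but smaller than the $537 fixed cost the firm would lose by shutting down.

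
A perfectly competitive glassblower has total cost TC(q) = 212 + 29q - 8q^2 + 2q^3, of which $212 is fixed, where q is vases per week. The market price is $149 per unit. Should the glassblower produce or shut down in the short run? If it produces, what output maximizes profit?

Variable cost is VC = 29q - 8q^2 + 2q^3, so AVC = VC/q = 29 - 8q + 2q^2 and MC = dTC/dq = 29 - 16q + 6q^2.
AVC hits its minimum where MC = AVC, at q = 2, giving min AVC = 29 - 8·2 + 2·2^2 = $21.
Since P = $149 ≥ min AVC = $21, price covers variable cost and the firm should produce.
Solving P = MC: -120 - 16q + 6q^2 = 0 ⇒ q = -10/3 or 6. On the upward-sloping branch, q* = 6.
Check: AVC at q = 6 is $53 ≤ P, so revenue covers variable cost.
Profit = P·q − TC = 149·6 − 530 = $364.

Produce at q = 6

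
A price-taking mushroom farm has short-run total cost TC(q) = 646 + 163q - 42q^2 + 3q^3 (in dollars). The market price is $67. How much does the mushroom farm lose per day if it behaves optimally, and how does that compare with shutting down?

AVC = 163 - 42q + 3q^2 has its minimum $16 at q = 7; price $67 clears that bar, so the firm operates.
MC = 163 - 84q + 9q^2. Setting P = MC and taking the root on the rising branch gives q* = 8.
TR = 67·8 = 536. TC = 646 + 152 = 798. Profit = 536 − 798 = -$262.
That loss of $262 beats the $646 the firm would lose by shutting down; producing recovers $384 of fixed cost.

Profit = -$262 at q = 8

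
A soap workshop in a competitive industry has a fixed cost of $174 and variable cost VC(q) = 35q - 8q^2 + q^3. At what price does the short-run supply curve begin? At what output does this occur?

Short-run supply begins at min AVC. From VC = 35q - 8q^2 + q^3, AVC = 35 - 8q + q^2.
dAVC/dq = -8 + 2q = 0 gives q = 4. min AVC = 35 - 8·4 + 4^2 = 19.
The firm shuts down for any P below $19.

$19 per unit, at q = 4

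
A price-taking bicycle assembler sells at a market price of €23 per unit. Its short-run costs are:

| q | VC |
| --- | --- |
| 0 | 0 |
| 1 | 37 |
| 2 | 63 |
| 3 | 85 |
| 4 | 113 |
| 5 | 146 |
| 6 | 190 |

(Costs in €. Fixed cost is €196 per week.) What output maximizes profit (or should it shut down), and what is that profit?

q = 0 (shut down); profit = -€196

Compute π = P·q − TC at each output: q=0: -196; q=1: -210; q=2: -213; q=3: -212; q=4: -217; q=5: -227; q=6: -248.
Profit is highest at q = 0. Equivalently, the lowest AVC in the table is 113/4 ≈ €28.25 at q = 4, and P = €23 falls below it — price never covers variable cost, so the firm shuts down and loses only its fixed cost.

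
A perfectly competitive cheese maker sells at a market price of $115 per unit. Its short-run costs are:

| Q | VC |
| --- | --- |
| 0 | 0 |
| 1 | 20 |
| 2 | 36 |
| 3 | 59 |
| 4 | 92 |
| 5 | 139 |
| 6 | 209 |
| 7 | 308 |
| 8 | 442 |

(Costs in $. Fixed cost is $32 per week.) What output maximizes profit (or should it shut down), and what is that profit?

Profit at each row (π = 115Q − TC): Q=0: -32; Q=1: 63; Q=2: 162; Q=3: 254; Q=4: 336; Q=5: 404; Q=6: 449; Q=7: 465; Q=8: 446.
Profit is maximized at Q = 7. AVC there is 308/7 = $44 ≤ P, so producing beats shutting down (which would give -$32).

Q = 7; profit = $465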